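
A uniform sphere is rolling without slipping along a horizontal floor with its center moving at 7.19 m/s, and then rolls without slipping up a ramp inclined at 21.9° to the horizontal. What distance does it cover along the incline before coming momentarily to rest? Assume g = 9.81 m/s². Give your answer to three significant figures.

For this body I = (2/5)MR², i.e. k = I/(MR²) = 0.4.
Rolling without slipping gives ω = v/R, so the total kinetic energy is ½Mv² + ½Iω² = ½(1+k)Mv² = (7/10)Mv².
Setting this equal to Mgh gives the vertical rise h = (1+k)v₀²/(2g) = 1.4×7.19²/(2×9.81) = 3.689 m.
The distance along the slope is d = h/sinθ = 3.689/sin21.9° ≈ 9.89 m.

d ≈ 9.89 m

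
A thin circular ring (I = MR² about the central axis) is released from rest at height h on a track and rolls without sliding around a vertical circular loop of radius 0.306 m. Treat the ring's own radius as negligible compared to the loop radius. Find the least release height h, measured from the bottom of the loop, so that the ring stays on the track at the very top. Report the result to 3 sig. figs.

With I = MR², the ratio k = I/(MR²) is 1.
At the top, contact is just lost when gravity alone supplies the centripetal force: Mg = Mv_top²/r, i.e. v_top² = gr.
With ω = v/R, the kinetic energy at speed v is ½(1+k)Mv² = Mv².
Energy conservation from release (height h) to the top (height 2r): Mgh = Mg(2r) + M·gr.
Thus h_min = 2r + (1+k)r/2 = r(2 + 2/2) = 0.306 × 3 ≈ 0.918 m.

h_min ≈ 0.918 m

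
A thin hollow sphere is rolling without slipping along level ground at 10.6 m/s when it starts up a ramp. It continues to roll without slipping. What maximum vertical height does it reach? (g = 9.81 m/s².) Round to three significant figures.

With I = (2/3)MR², the ratio k = I/(MR²) is 2/3.
The rolling condition ω = v/R makes the rotational term ½I(v/R)² = ½kMv², so KE_total = ½(1+k)Mv² = (5/6)Mv².
All of this converts to potential energy at the highest point: (5/6)Mv₀² = Mgh.
Thus h = (1+k)v₀²/(2g) = 1.667 × 10.6² / (2 × 9.81) ≈ 9.54 m.

h ≈ 9.54 m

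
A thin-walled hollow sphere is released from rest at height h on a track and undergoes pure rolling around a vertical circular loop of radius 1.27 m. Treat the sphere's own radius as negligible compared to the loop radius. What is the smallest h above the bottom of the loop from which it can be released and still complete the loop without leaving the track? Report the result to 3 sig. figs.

h_min ≈ 3.60 m

For this body I = (2/3)MR², i.e. k = I/(MR²) = 2/3.
At the top of the loop, the minimum-contact condition is Mg = Mv_top²/r, so v_top² = gr.
With ω = v/R, the kinetic energy at speed v is ½(1+k)Mv² = (5/6)Mv².
Energy conservation from release (height h) to the top (height 2r): Mgh = Mg(2r) + (5/6)M·gr.
Thus h_min = 2r + (1+k)r/2 = r(2 + 1.667/2) = 1.27 × 2.833 ≈ 3.60 m.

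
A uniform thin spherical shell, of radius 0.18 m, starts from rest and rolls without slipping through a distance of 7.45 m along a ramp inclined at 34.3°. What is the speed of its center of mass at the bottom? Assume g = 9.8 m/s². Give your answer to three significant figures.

For this body I = (2/3)MR², i.e. k = I/(MR²) = 2/3.
Since it rolls without slipping, ω = v/R and KE = ½Mv² + ½Iω² = ½(1+k)Mv² = (5/6)Mv².
The vertical drop is h = L sinθ = 7.45 × sin34.3° = 4.198 m.
Energy conservation: Mgh = (5/6)Mv², so v = √(2gh/(1+k)) = √(2 × 9.8 × 4.198 / 1.667) ≈ 7.03 m/s.

v ≈ 7.03 m/s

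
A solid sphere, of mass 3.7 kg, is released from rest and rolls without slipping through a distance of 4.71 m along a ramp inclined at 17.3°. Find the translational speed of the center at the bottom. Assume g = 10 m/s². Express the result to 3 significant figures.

v ≈ 4.47 m/s

With I = (2/5)MR², the ratio k = I/(MR²) is 0.4.
Rolling without slipping gives ω = v/R, so the total kinetic energy is ½Mv² + ½Iω² = ½(1+k)Mv² = (7/10)Mv².
The vertical drop is h = L sinθ = 4.71 × sin17.3° = 1.401 m.
Energy conservation: Mgh = (7/10)Mv², so v = √(2gh/(1+k)) = √(2 × 10 × 1.401 / 1.4) ≈ 4.47 m/s.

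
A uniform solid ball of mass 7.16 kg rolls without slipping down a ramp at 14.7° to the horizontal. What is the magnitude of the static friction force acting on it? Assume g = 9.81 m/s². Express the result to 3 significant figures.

f ≈ 5.09 N

For this body I = (2/5)MR², i.e. k = I/(MR²) = 0.4.
Newton's second law down the slope: Mg sinθ − f = Ma. The torque equation fR = Iα (with α = a/R) gives f = kMa.
Combining, a = g sinθ/(1+k) and f = kMa = kMg sinθ/(1+k).
f = 0.4 × 7.16 × 9.81 × sin14.7° / 1.4 ≈ 5.09 N.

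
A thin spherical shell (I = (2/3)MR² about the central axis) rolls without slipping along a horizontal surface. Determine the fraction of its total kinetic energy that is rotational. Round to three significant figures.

For this body I = (2/3)MR², i.e. k = I/(MR²) = 2/3.
With ω = v/R, KE_trans = ½Mv² and KE_rot = ½Iω² = ½kMv², so KE_total = ½(1+k)Mv².
The rotational fraction is therefore k/(1+k) = (2/3)/1.667 ≈ 0.400.

fraction ≈ 0.400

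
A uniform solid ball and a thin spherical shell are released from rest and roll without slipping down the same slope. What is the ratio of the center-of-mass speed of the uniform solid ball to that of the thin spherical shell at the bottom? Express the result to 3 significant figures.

Each satisfies Mgh = ½(1+k)Mv² with k = I/(MR²), so v ∝ 1/√(1+k).
For the uniform solid ball k = 0.4; for the thin spherical shell k = 2/3.
v₁/v₂ = √((1+k₂)/(1+k₁)) = √(1.667/1.4) ≈ 1.09.

v_ratio ≈ 1.09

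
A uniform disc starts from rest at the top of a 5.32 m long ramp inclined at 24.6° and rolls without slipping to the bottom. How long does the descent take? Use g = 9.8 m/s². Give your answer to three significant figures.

With I = (1/2)MR², the ratio k = I/(MR²) is 0.5.
Newton's second law down the slope: Mg sinθ − f = Ma. The torque equation fR = Iα (with α = a/R) gives f = kMa.
Hence a = g sinθ/(1+k) = 9.8×sin24.6°/1.5 = 2.72 m/s².
With constant a from rest, t = √(2L/a) = √(2·5.32/2.72) ≈ 1.98 s.

t ≈ 1.98 s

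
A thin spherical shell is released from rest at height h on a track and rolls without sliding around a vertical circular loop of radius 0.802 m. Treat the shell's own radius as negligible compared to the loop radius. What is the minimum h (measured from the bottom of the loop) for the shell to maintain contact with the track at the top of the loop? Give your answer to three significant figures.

Here I = (2/3)MR², so the shape factor k = I/(MR²) = 2/3.
At the top, contact is just lost when gravity alone supplies the centripetal force: Mg = Mv_top²/r, i.e. v_top² = gr.
With ω = v/R, the kinetic energy at speed v is ½(1+k)Mv² = (5/6)Mv².
Energy conservation from release (height h) to the top (height 2r): Mgh = Mg(2r) + (5/6)M·gr.
Thus h_min = 2r + (1+k)r/2 = r(2 + 1.667/2) = 0.802 × 2.833 ≈ 2.27 m.

h_min ≈ 2.27 m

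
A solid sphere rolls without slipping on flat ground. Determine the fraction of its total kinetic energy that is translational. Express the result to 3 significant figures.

fraction ≈ 0.714

The moment of inertia is (2/5)MR², giving k ≡ I/(MR²) = 0.4.
Since ω = v/R, the translational part is ½Mv² and the rotational part is ½I(v/R)² = ½kMv²; the total is ½(1+k)Mv².
The translational fraction is therefore 1/(1+k) = 1/1.4 ≈ 0.714.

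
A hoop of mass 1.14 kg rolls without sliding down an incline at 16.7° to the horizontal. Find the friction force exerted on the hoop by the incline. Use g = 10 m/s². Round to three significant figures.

Here I = MR², so the shape factor k = I/(MR²) = 1.
Along the incline Mg sinθ − f = Ma, and torque about the center fR = Iα = kMR²(a/R) gives f = kMa.
Combining, a = g sinθ/(1+k) and f = kMa = kMg sinθ/(1+k).
f = 1 × 1.14 × 10 × sin16.7° / 2 ≈ 1.64 N.

f ≈ 1.64 N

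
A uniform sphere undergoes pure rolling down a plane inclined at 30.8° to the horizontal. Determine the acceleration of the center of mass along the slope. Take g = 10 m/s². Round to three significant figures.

The moment of inertia is (2/5)MR², giving k ≡ I/(MR²) = 0.4.
Translational: Mg sinθ − f = Ma. Rotational about the CM: fR = Iα = kMRa, so f = kMa.
Eliminating f: Mg sinθ = (1+k)Ma, so a = g sinθ/(1+k) = 10 × sin30.8° / 1.4 ≈ 3.66 m/s².

a ≈ 3.66 m/s²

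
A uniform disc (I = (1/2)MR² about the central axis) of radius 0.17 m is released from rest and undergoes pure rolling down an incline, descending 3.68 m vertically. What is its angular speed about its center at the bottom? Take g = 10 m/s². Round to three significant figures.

ω ≈ 41.2 rad/s

Here I = (1/2)MR², so the shape factor k = I/(MR²) = 0.5.
Since it rolls without slipping, ω = v/R and KE = ½Mv² + ½Iω² = ½(1+k)Mv² = (3/4)Mv².
Energy conservation Mgh = ½(1+k)Mv² gives v = √(2gh/(1+k)) = √(2 × 10 × 3.68 / 1.5) = 7.005 m/s.
The angular speed follows from ω = v/R = 7.005/0.17 ≈ 41.2 rad/s.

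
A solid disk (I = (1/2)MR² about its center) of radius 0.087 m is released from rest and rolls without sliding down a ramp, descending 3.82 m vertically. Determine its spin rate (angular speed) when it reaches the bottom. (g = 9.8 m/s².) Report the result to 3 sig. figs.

ω ≈ 81.2 rad/s

Here I = (1/2)MR², so the shape factor k = I/(MR²) = 0.5.
The rolling condition ω = v/R makes the rotational term ½I(v/R)² = ½kMv², so KE_total = ½(1+k)Mv² = (3/4)Mv².
Energy conservation Mgh = ½(1+k)Mv² gives v = √(2gh/(1+k)) = √(2 × 9.8 × 3.82 / 1.5) = 7.065 m/s.
Then ω = v/R = 7.065 / 0.087 ≈ 81.2 rad/s.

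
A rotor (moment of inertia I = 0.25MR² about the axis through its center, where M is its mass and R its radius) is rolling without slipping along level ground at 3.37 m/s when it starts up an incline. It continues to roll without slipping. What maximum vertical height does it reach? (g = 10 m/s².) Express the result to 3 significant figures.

The moment of inertia is 0.25MR², giving k ≡ I/(MR²) = 0.25.
Since it rolls without slipping, ω = v/R and KE = ½Mv² + ½Iω² = ½(1+k)Mv² = (5/8)Mv².
At the top the kinetic energy is zero, so (5/8)Mv₀² = Mgh.
Thus h = (1+k)v₀²/(2g) = 1.25 × 3.37² / (2 × 10) ≈ 0.710 m.

h ≈ 0.710 m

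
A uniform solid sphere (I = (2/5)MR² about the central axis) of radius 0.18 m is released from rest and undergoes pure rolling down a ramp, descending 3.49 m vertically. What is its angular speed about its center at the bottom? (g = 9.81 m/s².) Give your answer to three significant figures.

ω ≈ 38.9 rad/s

With I = (2/5)MR², the ratio k = I/(MR²) is 0.4.
Pure rolling means v = ωR; then KE = ½Mv² + ½I(v/R)² = ½(1+k)Mv² = (7/10)Mv².
Energy conservation Mgh = ½(1+k)Mv² gives v = √(2gh/(1+k)) = √(2 × 9.81 × 3.49 / 1.4) = 6.994 m/s.
Then ω = v/R = 6.994 / 0.18 ≈ 38.9 rad/s.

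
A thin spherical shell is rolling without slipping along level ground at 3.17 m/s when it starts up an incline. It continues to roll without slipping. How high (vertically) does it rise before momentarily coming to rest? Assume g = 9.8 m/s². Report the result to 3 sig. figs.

h ≈ 0.854 m

For this body I = (2/3)MR², i.e. k = I/(MR²) = 2/3.
Rolling without slipping gives ω = v/R, so the total kinetic energy is ½Mv² + ½Iω² = ½(1+k)Mv² = (5/6)Mv².
All of this converts to potential energy at the highest point: (5/6)Mv₀² = Mgh.
Thus h = (1+k)v₀²/(2g) = 1.667 × 3.17² / (2 × 9.8) ≈ 0.854 m.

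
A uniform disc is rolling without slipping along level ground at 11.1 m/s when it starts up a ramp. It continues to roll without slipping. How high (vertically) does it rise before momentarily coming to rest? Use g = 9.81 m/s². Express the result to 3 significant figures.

h ≈ 9.42 m

Here I = (1/2)MR², so the shape factor k = I/(MR²) = 0.5.
Since it rolls without slipping, ω = v/R and KE = ½Mv² + ½Iω² = ½(1+k)Mv² = (3/4)Mv².
At the top the kinetic energy is zero, so (3/4)Mv₀² = Mgh.
Thus h = (1+k)v₀²/(2g) = 1.5 × 11.1² / (2 × 9.81) ≈ 9.42 m.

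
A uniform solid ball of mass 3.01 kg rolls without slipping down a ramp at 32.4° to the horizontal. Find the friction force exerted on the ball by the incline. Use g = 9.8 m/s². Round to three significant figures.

Here I = (2/5)MR², so the shape factor k = I/(MR²) = 0.4.
Newton's second law down the slope: Mg sinθ − f = Ma. The torque equation fR = Iα (with α = a/R) gives f = kMa.
Combining, a = g sinθ/(1+k) and f = kMa = kMg sinθ/(1+k).
f = 0.4 × 3.01 × 9.8 × sin32.4° / 1.4 ≈ 4.52 N.

f ≈ 4.52 N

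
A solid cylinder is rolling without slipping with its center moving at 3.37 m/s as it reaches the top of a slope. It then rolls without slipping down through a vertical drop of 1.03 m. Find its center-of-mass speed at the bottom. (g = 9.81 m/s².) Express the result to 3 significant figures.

With I = (1/2)MR², the ratio k = I/(MR²) is 0.5.
Since it rolls without slipping, ω = v/R and KE = ½Mv² + ½Iω² = ½(1+k)Mv² = (3/4)Mv².
Energy conservation: (3/4)Mv₀² + Mgh = (3/4)Mv², so v² = v₀² + 2gh/(1+k).
v = √(3.37² + 2×9.81×1.03/1.5) = √24.83 ≈ 4.98 m/s.

v ≈ 4.98 m/s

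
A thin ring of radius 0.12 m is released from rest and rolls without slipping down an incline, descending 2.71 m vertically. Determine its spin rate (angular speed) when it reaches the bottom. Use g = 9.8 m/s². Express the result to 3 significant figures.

The moment of inertia is MR², giving k ≡ I/(MR²) = 1.
Since it rolls without slipping, ω = v/R and KE = ½Mv² + ½Iω² = ½(1+k)Mv² = Mv².
Energy conservation Mgh = ½(1+k)Mv² gives v = √(2gh/(1+k)) = √(2 × 9.8 × 2.71 / 2) = 5.153 m/s.
The angular speed follows from ω = v/R = 5.153/0.12 ≈ 42.9 rad/s.

ω ≈ 42.9 rad/s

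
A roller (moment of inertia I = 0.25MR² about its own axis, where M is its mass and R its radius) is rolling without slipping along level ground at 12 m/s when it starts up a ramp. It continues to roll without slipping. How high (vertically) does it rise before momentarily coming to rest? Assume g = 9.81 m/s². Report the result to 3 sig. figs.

h ≈ 9.17 m

For this body I = 0.25MR², i.e. k = I/(MR²) = 0.25.
The rolling condition ω = v/R makes the rotational term ½I(v/R)² = ½kMv², so KE_total = ½(1+k)Mv² = (5/8)Mv².
At the top the kinetic energy is zero, so (5/8)Mv₀² = Mgh.
Thus h = (1+k)v₀²/(2g) = 1.25 × 12² / (2 × 9.81) ≈ 9.17 m.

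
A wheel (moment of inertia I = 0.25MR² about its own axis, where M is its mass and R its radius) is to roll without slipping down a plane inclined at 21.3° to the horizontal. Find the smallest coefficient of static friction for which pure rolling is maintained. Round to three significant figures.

Here I = 0.25MR², so the shape factor k = I/(MR²) = 0.25.
Newton's second law down the slope: Mg sinθ − f = Ma. The torque equation fR = Iα (with α = a/R) gives f = kMa.
These give a = g sinθ/(1+k) and the required friction f = kMg sinθ/(1+k).
With N = Mg cosθ, the no-slip condition f ≤ μN gives μ_min = f/N = k tanθ/(1+k).
μ_min = 0.25 × tan21.3° / 1.25 ≈ 0.0780.

μ_min ≈ 0.0780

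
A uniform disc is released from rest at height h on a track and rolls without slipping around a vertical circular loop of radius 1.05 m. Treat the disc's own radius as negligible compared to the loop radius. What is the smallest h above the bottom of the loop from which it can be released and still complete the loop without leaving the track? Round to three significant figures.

h_min ≈ 2.89 m

Here I = (1/2)MR², so the shape factor k = I/(MR²) = 0.5.
At the top of the loop, the minimum-contact condition is Mg = Mv_top²/r, so v_top² = gr.
With ω = v/R, the kinetic energy at speed v is ½(1+k)Mv² = (3/4)Mv².
Energy conservation from release (height h) to the top (height 2r): Mgh = Mg(2r) + (3/4)M·gr.
Thus h_min = 2r + (1+k)r/2 = r(2 + 1.5/2) = 1.05 × 2.75 ≈ 2.89 m.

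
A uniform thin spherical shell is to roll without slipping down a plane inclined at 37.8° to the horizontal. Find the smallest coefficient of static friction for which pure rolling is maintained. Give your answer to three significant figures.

The moment of inertia is (2/3)MR², giving k ≡ I/(MR²) = 2/3.
Newton's second law down the slope: Mg sinθ − f = Ma. The torque equation fR = Iα (with α = a/R) gives f = kMa.
These give a = g sinθ/(1+k) and the required friction f = kMg sinθ/(1+k).
With N = Mg cosθ, the no-slip condition f ≤ μN gives μ_min = f/N = k tanθ/(1+k).
μ_min = (2/3) × tan37.8° / 1.667 ≈ 0.310.

μ_min ≈ 0.310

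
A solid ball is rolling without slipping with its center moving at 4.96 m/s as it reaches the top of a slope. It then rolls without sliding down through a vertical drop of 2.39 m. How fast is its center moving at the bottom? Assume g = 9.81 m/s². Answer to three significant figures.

v ≈ 7.62 m/s

Here I = (2/5)MR², so the shape factor k = I/(MR²) = 0.4.
Pure rolling means v = ωR; then KE = ½Mv² + ½I(v/R)² = ½(1+k)Mv² = (7/10)Mv².
Energy conservation: (7/10)Mv₀² + Mgh = (7/10)Mv², so v² = v₀² + 2gh/(1+k).
v = √(4.96² + 2×9.81×2.39/1.4) = √58.1 ≈ 7.62 m/s.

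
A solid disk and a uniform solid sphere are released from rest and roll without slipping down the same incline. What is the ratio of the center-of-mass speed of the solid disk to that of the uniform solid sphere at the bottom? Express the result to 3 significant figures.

v_ratio ≈ 0.966

Each satisfies Mgh = ½(1+k)Mv² with k = I/(MR²), so v ∝ 1/√(1+k).
For the solid disk k = 0.5; for the uniform solid sphere k = 0.4.
v₁/v₂ = √((1+k₂)/(1+k₁)) = √(1.4/1.5) ≈ 0.966.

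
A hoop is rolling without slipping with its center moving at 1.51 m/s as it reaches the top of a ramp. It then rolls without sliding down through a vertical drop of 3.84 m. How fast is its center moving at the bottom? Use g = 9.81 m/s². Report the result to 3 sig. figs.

With I = MR², the ratio k = I/(MR²) is 1.
Since it rolls without slipping, ω = v/R and KE = ½Mv² + ½Iω² = ½(1+k)Mv² = Mv².
Energy conservation: Mv₀² + Mgh = Mv², so v² = v₀² + 2gh/(1+k).
v = √(1.51² + 2×9.81×3.84/2) = √39.95 ≈ 6.32 m/s.

v ≈ 6.32 m/s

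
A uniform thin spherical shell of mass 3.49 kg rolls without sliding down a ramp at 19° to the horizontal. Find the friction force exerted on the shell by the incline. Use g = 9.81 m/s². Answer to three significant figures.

The moment of inertia is (2/3)MR², giving k ≡ I/(MR²) = 2/3.
Translational: Mg sinθ − f = Ma. Rotational about the CM: fR = Iα = kMRa, so f = kMa.
Combining, a = g sinθ/(1+k) and f = kMa = kMg sinθ/(1+k).
f = (2/3) × 3.49 × 9.81 × sin19° / 1.667 ≈ 4.46 N.

f ≈ 4.46 N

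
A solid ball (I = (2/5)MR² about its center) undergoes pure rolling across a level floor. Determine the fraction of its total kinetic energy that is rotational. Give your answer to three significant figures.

fraction ≈ 0.286

With I = (2/5)MR², the ratio k = I/(MR²) is 0.4.
Since ω = v/R, the translational part is ½Mv² and the rotational part is ½I(v/R)² = ½kMv²; the total is ½(1+k)Mv².
The rotational fraction is therefore k/(1+k) = 0.4/1.4 ≈ 0.286.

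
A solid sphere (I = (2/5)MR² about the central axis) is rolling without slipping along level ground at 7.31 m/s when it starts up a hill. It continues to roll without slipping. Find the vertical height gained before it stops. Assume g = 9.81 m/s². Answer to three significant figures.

With I = (2/5)MR², the ratio k = I/(MR²) is 0.4.
The rolling condition ω = v/R makes the rotational term ½I(v/R)² = ½kMv², so KE_total = ½(1+k)Mv² = (7/10)Mv².
All of this converts to potential energy at the highest point: (7/10)Mv₀² = Mgh.
Thus h = (1+k)v₀²/(2g) = 1.4 × 7.31² / (2 × 9.81) ≈ 3.81 m.

h ≈ 3.81 m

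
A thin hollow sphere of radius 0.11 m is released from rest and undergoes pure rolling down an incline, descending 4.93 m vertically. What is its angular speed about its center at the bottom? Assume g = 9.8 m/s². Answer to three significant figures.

ω ≈ 69.2 rad/s

For this body I = (2/3)MR², i.e. k = I/(MR²) = 2/3.
Since it rolls without slipping, ω = v/R and KE = ½Mv² + ½Iω² = ½(1+k)Mv² = (5/6)Mv².
Energy conservation Mgh = ½(1+k)Mv² gives v = √(2gh/(1+k)) = √(2 × 9.8 × 4.93 / 1.667) = 7.614 m/s.
Then ω = v/R = 7.614 / 0.11 ≈ 69.2 rad/s.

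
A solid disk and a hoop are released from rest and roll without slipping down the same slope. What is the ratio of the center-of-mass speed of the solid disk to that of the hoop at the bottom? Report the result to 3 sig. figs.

v_ratio ≈ 1.15

Each satisfies Mgh = ½(1+k)Mv² with k = I/(MR²), so v ∝ 1/√(1+k).
For the solid disk k = 0.5; for the hoop k = 1.
v₁/v₂ = √((1+k₂)/(1+k₁)) = √(2/1.5) ≈ 1.15.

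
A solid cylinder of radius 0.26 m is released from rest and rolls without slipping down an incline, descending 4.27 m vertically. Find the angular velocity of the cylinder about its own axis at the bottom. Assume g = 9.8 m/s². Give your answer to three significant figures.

ω ≈ 28.7 rad/s

With I = (1/2)MR², the ratio k = I/(MR²) is 0.5.
The rolling condition ω = v/R makes the rotational term ½I(v/R)² = ½kMv², so KE_total = ½(1+k)Mv² = (3/4)Mv².
Energy conservation Mgh = ½(1+k)Mv² gives v = √(2gh/(1+k)) = √(2 × 9.8 × 4.27 / 1.5) = 7.47 m/s.
The angular speed follows from ω = v/R = 7.47/0.26 ≈ 28.7 rad/s.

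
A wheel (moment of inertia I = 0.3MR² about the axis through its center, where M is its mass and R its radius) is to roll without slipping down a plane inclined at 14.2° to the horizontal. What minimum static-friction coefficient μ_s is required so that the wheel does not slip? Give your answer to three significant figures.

μ_min ≈ 0.0584

For this body I = 0.3MR², i.e. k = I/(MR²) = 0.3.
Translational: Mg sinθ − f = Ma. Rotational about the CM: fR = Iα = kMRa, so f = kMa.
These give a = g sinθ/(1+k) and the required friction f = kMg sinθ/(1+k).
The normal force is N = Mg cosθ, so μ_min = f/N = k tanθ/(1+k).
μ_min = 0.3 × tan14.2° / 1.3 ≈ 0.0584.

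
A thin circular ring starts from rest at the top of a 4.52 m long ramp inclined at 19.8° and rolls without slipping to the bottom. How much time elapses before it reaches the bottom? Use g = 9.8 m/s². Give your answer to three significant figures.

With I = MR², the ratio k = I/(MR²) is 1.
Translational: Mg sinθ − f = Ma. Rotational about the CM: fR = Iα = kMRa, so f = kMa.
Hence a = g sinθ/(1+k) = 9.8×sin19.8°/2 = 1.66 m/s².
Starting from rest, L = ½at², so t = √(2L/a) = √(2×4.52/1.66) ≈ 2.33 s.

t ≈ 2.33 s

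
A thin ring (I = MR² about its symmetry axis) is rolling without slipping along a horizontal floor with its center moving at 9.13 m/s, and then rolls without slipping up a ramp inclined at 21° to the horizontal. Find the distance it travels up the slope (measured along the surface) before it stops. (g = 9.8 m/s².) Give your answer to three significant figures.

d ≈ 23.7 m

The moment of inertia is MR², giving k ≡ I/(MR²) = 1.
The rolling condition ω = v/R makes the rotational term ½I(v/R)² = ½kMv², so KE_total = ½(1+k)Mv² = Mv².
Setting this equal to Mgh gives the vertical rise h = (1+k)v₀²/(2g) = 2×9.13²/(2×9.8) = 8.506 m.
The distance along the slope is d = h/sinθ = 8.506/sin21° ≈ 23.7 m.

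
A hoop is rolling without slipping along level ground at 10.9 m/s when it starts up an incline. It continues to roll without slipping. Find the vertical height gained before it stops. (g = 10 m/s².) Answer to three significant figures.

h ≈ 11.9 m

With I = MR², the ratio k = I/(MR²) is 1.
Since it rolls without slipping, ω = v/R and KE = ½Mv² + ½Iω² = ½(1+k)Mv² = Mv².
At the top the kinetic energy is zero, so Mv₀² = Mgh.
Thus h = (1+k)v₀²/(2g) = 2 × 10.9² / (2 × 10) ≈ 11.9 m.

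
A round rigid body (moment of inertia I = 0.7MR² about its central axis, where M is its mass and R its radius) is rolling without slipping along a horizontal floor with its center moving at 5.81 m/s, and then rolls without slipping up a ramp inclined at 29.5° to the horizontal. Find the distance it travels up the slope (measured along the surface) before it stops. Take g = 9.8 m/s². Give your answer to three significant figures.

d ≈ 5.95 m

Here I = 0.7MR², so the shape factor k = I/(MR²) = 0.7.
The rolling condition ω = v/R makes the rotational term ½I(v/R)² = ½kMv², so KE_total = ½(1+k)Mv² = (17/20)Mv².
Setting this equal to Mgh gives the vertical rise h = (1+k)v₀²/(2g) = 1.7×5.81²/(2×9.8) = 2.928 m.
The distance along the slope is d = h/sinθ = 2.928/sin29.5° ≈ 5.95 m.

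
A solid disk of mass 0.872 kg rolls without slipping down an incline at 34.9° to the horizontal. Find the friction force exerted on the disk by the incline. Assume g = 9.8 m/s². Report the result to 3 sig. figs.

f ≈ 1.63 N

The moment of inertia is (1/2)MR², giving k ≡ I/(MR²) = 0.5.
Along the incline Mg sinθ − f = Ma, and torque about the center fR = Iα = kMR²(a/R) gives f = kMa.
Combining, a = g sinθ/(1+k) and f = kMa = kMg sinθ/(1+k).
f = 0.5 × 0.872 × 9.8 × sin34.9° / 1.5 ≈ 1.63 N.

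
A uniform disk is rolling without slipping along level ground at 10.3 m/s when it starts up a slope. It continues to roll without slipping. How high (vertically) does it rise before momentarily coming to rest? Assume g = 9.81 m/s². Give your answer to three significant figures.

h ≈ 8.11 m

For this body I = (1/2)MR², i.e. k = I/(MR²) = 0.5.
Pure rolling means v = ωR; then KE = ½Mv² + ½I(v/R)² = ½(1+k)Mv² = (3/4)Mv².
At the top the kinetic energy is zero, so (3/4)Mv₀² = Mgh.
Thus h = (1+k)v₀²/(2g) = 1.5 × 10.3² / (2 × 9.81) ≈ 8.11 m.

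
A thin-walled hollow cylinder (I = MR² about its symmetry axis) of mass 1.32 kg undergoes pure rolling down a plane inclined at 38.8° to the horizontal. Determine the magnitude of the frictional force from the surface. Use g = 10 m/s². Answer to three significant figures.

The moment of inertia is MR², giving k ≡ I/(MR²) = 1.
Translational: Mg sinθ − f = Ma. Rotational about the CM: fR = Iα = kMRa, so f = kMa.
Combining, a = g sinθ/(1+k) and f = kMa = kMg sinθ/(1+k).
f = 1 × 1.32 × 10 × sin38.8° / 2 ≈ 4.14 N.

f ≈ 4.14 N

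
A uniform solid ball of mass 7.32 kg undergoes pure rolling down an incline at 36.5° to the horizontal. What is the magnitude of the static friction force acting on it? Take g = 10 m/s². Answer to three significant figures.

f ≈ 12.4 N

With I = (2/5)MR², the ratio k = I/(MR²) is 0.4.
Translational: Mg sinθ − f = Ma. Rotational about the CM: fR = Iα = kMRa, so f = kMa.
Combining, a = g sinθ/(1+k) and f = kMa = kMg sinθ/(1+k).
f = 0.4 × 7.32 × 10 × sin36.5° / 1.4 ≈ 12.4 N.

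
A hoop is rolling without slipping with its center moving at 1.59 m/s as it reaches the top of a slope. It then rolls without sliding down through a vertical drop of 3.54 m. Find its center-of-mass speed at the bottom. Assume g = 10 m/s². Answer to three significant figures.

v ≈ 6.16 m/s

The moment of inertia is MR², giving k ≡ I/(MR²) = 1.
Pure rolling means v = ωR; then KE = ½Mv² + ½I(v/R)² = ½(1+k)Mv² = Mv².
Conserving energy between top and bottom: Mv² = Mv₀² + Mgh, hence v² = v₀² + 2gh/(1+k).
v = √(1.59² + 2×10×3.54/2) = √37.93 ≈ 6.16 m/s.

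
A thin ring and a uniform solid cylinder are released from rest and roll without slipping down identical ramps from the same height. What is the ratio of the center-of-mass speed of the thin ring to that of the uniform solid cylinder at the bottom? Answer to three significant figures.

v_ratio ≈ 0.866

Each satisfies Mgh = ½(1+k)Mv² with k = I/(MR²), so v ∝ 1/√(1+k).
For the thin ring k = 1; for the uniform solid cylinder k = 0.5.
v₁/v₂ = √((1+k₂)/(1+k₁)) = √(1.5/2) ≈ 0.866.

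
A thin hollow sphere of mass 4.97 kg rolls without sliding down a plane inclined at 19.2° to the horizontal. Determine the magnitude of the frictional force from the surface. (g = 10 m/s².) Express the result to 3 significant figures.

The moment of inertia is (2/3)MR², giving k ≡ I/(MR²) = 2/3.
Translational: Mg sinθ − f = Ma. Rotational about the CM: fR = Iα = kMRa, so f = kMa.
Combining, a = g sinθ/(1+k) and f = kMa = kMg sinθ/(1+k).
f = (2/3) × 4.97 × 10 × sin19.2° / 1.667 ≈ 6.54 N.

f ≈ 6.54 N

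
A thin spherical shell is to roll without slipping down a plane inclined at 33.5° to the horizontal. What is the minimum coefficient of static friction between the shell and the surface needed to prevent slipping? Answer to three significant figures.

μ_min ≈ 0.265

With I = (2/3)MR², the ratio k = I/(MR²) is 2/3.
Along the incline Mg sinθ − f = Ma, and torque about the center fR = Iα = kMR²(a/R) gives f = kMa.
These give a = g sinθ/(1+k) and the required friction f = kMg sinθ/(1+k).
The normal force is N = Mg cosθ, so μ_min = f/N = k tanθ/(1+k).
μ_min = (2/3) × tan33.5° / 1.667 ≈ 0.265.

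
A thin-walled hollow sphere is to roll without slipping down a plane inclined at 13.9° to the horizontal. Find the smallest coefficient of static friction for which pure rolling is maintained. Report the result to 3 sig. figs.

μ_min ≈ 0.0990

With I = (2/3)MR², the ratio k = I/(MR²) is 2/3.
Translational: Mg sinθ − f = Ma. Rotational about the CM: fR = Iα = kMRa, so f = kMa.
These give a = g sinθ/(1+k) and the required friction f = kMg sinθ/(1+k).
The normal force is N = Mg cosθ, so μ_min = f/N = k tanθ/(1+k).
μ_min = (2/3) × tan13.9° / 1.667 ≈ 0.0990.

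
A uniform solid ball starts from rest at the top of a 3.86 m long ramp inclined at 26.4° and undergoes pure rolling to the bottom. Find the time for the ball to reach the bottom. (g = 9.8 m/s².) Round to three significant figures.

t ≈ 1.57 s

The moment of inertia is (2/5)MR², giving k ≡ I/(MR²) = 0.4.
Newton's second law down the slope: Mg sinθ − f = Ma. The torque equation fR = Iα (with α = a/R) gives f = kMa.
Hence a = g sinθ/(1+k) = 9.8×sin26.4°/1.4 = 3.112 m/s².
With constant a from rest, t = √(2L/a) = √(2·3.86/3.112) ≈ 1.57 s.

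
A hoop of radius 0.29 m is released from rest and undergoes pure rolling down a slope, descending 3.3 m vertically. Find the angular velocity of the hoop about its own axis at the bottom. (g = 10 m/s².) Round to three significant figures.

ω ≈ 19.8 rad/s

With I = MR², the ratio k = I/(MR²) is 1.
Since it rolls without slipping, ω = v/R and KE = ½Mv² + ½Iω² = ½(1+k)Mv² = Mv².
Energy conservation Mgh = ½(1+k)Mv² gives v = √(2gh/(1+k)) = √(2 × 10 × 3.3 / 2) = 5.745 m/s.
Then ω = v/R = 5.745 / 0.29 ≈ 19.8 rad/s.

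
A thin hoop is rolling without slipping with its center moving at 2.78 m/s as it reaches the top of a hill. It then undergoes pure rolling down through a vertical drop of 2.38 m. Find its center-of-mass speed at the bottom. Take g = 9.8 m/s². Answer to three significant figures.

v ≈ 5.57 m/s

For this body I = MR², i.e. k = I/(MR²) = 1.
Pure rolling means v = ωR; then KE = ½Mv² + ½I(v/R)² = ½(1+k)Mv² = Mv².
Conserving energy between top and bottom: Mv² = Mv₀² + Mgh, hence v² = v₀² + 2gh/(1+k).
v = √(2.78² + 2×9.8×2.38/2) = √31.05 ≈ 5.57 m/s.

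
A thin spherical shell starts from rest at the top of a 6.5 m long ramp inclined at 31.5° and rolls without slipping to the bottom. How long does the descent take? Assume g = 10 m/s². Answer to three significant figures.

With I = (2/3)MR², the ratio k = I/(MR²) is 2/3.
Newton's second law down the slope: Mg sinθ − f = Ma. The torque equation fR = Iα (with α = a/R) gives f = kMa.
Hence a = g sinθ/(1+k) = 10×sin31.5°/1.667 = 3.135 m/s².
Starting from rest, L = ½at², so t = √(2L/a) = √(2×6.5/3.135) ≈ 2.04 s.

t ≈ 2.04 s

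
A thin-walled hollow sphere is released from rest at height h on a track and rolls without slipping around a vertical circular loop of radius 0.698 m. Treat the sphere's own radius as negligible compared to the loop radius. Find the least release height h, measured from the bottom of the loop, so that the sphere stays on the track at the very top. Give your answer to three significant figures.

h_min ≈ 1.98 m

Here I = (2/3)MR², so the shape factor k = I/(MR²) = 2/3.
At the top, contact is just lost when gravity alone supplies the centripetal force: Mg = Mv_top²/r, i.e. v_top² = gr.
With ω = v/R, the kinetic energy at speed v is ½(1+k)Mv² = (5/6)Mv².
Energy conservation from release (height h) to the top (height 2r): Mgh = Mg(2r) + (5/6)M·gr.
Thus h_min = 2r + (1+k)r/2 = r(2 + 1.667/2) = 0.698 × 2.833 ≈ 1.98 m.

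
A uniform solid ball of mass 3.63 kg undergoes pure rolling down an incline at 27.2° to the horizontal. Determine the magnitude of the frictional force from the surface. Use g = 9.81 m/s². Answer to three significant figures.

f ≈ 4.65 N

The moment of inertia is (2/5)MR², giving k ≡ I/(MR²) = 0.4.
Newton's second law down the slope: Mg sinθ − f = Ma. The torque equation fR = Iα (with α = a/R) gives f = kMa.
Combining, a = g sinθ/(1+k) and f = kMa = kMg sinθ/(1+k).
f = 0.4 × 3.63 × 9.81 × sin27.2° / 1.4 ≈ 4.65 N.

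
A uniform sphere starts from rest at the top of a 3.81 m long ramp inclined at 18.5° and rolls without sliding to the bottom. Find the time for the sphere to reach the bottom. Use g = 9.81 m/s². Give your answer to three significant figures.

t ≈ 1.85 s

With I = (2/5)MR², the ratio k = I/(MR²) is 0.4.
Translational: Mg sinθ − f = Ma. Rotational about the CM: fR = Iα = kMRa, so f = kMa.
Hence a = g sinθ/(1+k) = 9.81×sin18.5°/1.4 = 2.223 m/s².
Starting from rest, L = ½at², so t = √(2L/a) = √(2×3.81/2.223) ≈ 1.85 s.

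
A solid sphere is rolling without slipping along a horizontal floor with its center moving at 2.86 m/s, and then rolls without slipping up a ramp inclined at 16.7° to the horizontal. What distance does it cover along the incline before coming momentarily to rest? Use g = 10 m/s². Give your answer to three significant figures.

d ≈ 1.99 m

With I = (2/5)MR², the ratio k = I/(MR²) is 0.4.
Pure rolling means v = ωR; then KE = ½Mv² + ½I(v/R)² = ½(1+k)Mv² = (7/10)Mv².
Setting this equal to Mgh gives the vertical rise h = (1+k)v₀²/(2g) = 1.4×2.86²/(2×10) = 0.5726 m.
Along the incline, d = h/sinθ = 0.5726/sin16.7° ≈ 1.99 m.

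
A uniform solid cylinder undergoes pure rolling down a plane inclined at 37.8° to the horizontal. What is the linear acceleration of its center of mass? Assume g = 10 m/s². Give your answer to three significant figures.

a ≈ 4.09 m/s²

For this body I = (1/2)MR², i.e. k = I/(MR²) = 0.5.
Newton's second law down the slope: Mg sinθ − f = Ma. The torque equation fR = Iα (with α = a/R) gives f = kMa.
Eliminating f: Mg sinθ = (1+k)Ma, so a = g sinθ/(1+k) = 10 × sin37.8° / 1.5 ≈ 4.09 m/s².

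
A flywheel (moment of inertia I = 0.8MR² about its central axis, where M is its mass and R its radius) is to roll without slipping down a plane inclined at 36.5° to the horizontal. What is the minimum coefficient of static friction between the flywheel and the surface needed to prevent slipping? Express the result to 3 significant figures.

μ_min ≈ 0.329

For this body I = 0.8MR², i.e. k = I/(MR²) = 0.8.
Translational: Mg sinθ − f = Ma. Rotational about the CM: fR = Iα = kMRa, so f = kMa.
These give a = g sinθ/(1+k) and the required friction f = kMg sinθ/(1+k).
The normal force is N = Mg cosθ, so μ_min = f/N = k tanθ/(1+k).
μ_min = 0.8 × tan36.5° / 1.8 ≈ 0.329.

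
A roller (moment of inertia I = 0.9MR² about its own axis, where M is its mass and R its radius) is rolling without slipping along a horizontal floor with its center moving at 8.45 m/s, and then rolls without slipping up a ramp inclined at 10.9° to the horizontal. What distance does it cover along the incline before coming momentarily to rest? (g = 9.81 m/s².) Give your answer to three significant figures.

Here I = 0.9MR², so the shape factor k = I/(MR²) = 0.9.
The rolling condition ω = v/R makes the rotational term ½I(v/R)² = ½kMv², so KE_total = ½(1+k)Mv² = (19/20)Mv².
Setting this equal to Mgh gives the vertical rise h = (1+k)v₀²/(2g) = 1.9×8.45²/(2×9.81) = 6.915 m.
Along the incline, d = h/sinθ = 6.915/sin10.9° ≈ 36.6 m.

d ≈ 36.6 m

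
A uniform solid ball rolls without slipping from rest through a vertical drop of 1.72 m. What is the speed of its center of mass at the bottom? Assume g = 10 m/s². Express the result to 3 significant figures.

For this body I = (2/5)MR², i.e. k = I/(MR²) = 0.4.
The rolling condition ω = v/R makes the rotational term ½I(v/R)² = ½kMv², so KE_total = ½(1+k)Mv² = (7/10)Mv².
Setting Mgh = (7/10)Mv² gives v = √(2gh/(1+k)) = √(2·10·1.72/1.4) ≈ 4.96 m/s.

v ≈ 4.96 m/s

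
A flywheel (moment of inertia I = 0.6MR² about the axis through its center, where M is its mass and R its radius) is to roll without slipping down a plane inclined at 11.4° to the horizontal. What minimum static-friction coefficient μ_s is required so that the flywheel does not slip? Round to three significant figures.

The moment of inertia is 0.6MR², giving k ≡ I/(MR²) = 0.6.
Along the incline Mg sinθ − f = Ma, and torque about the center fR = Iα = kMR²(a/R) gives f = kMa.
These give a = g sinθ/(1+k) and the required friction f = kMg sinθ/(1+k).
With N = Mg cosθ, the no-slip condition f ≤ μN gives μ_min = f/N = k tanθ/(1+k).
μ_min = 0.6 × tan11.4° / 1.6 ≈ 0.0756.

μ_min ≈ 0.0756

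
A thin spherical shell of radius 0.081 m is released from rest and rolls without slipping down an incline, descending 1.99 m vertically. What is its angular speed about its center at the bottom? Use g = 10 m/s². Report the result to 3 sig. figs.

Here I = (2/3)MR², so the shape factor k = I/(MR²) = 2/3.
Since it rolls without slipping, ω = v/R and KE = ½Mv² + ½Iω² = ½(1+k)Mv² = (5/6)Mv².
Energy conservation Mgh = ½(1+k)Mv² gives v = √(2gh/(1+k)) = √(2 × 10 × 1.99 / 1.667) = 4.887 m/s.
Then ω = v/R = 4.887 / 0.081 ≈ 60.3 rad/s.

ω ≈ 60.3 rad/s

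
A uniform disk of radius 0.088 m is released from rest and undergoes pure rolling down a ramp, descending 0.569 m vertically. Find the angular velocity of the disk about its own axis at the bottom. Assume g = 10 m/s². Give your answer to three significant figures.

ω ≈ 31.3 rad/s

Here I = (1/2)MR², so the shape factor k = I/(MR²) = 0.5.
Since it rolls without slipping, ω = v/R and KE = ½Mv² + ½Iω² = ½(1+k)Mv² = (3/4)Mv².
Energy conservation Mgh = ½(1+k)Mv² gives v = √(2gh/(1+k)) = √(2 × 10 × 0.569 / 1.5) = 2.754 m/s.
The angular speed follows from ω = v/R = 2.754/0.088 ≈ 31.3 rad/s.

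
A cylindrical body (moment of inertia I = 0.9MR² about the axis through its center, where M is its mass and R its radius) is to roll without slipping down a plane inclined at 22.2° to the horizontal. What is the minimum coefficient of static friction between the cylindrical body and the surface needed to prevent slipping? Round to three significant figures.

The moment of inertia is 0.9MR², giving k ≡ I/(MR²) = 0.9.
Along the incline Mg sinθ − f = Ma, and torque about the center fR = Iα = kMR²(a/R) gives f = kMa.
These give a = g sinθ/(1+k) and the required friction f = kMg sinθ/(1+k).
The normal force is N = Mg cosθ, so μ_min = f/N = k tanθ/(1+k).
μ_min = 0.9 × tan22.2° / 1.9 ≈ 0.193.

μ_min ≈ 0.193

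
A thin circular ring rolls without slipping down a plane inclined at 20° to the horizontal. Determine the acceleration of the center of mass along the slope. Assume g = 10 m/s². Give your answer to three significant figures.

The moment of inertia is MR², giving k ≡ I/(MR²) = 1.
Translational: Mg sinθ − f = Ma. Rotational about the CM: fR = Iα = kMRa, so f = kMa.
Eliminating f: Mg sinθ = (1+k)Ma, so a = g sinθ/(1+k) = 10 × sin20° / 2 ≈ 1.71 m/s².

a ≈ 1.71 m/s²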